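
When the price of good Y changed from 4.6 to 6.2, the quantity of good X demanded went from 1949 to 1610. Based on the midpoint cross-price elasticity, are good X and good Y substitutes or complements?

complements

%ΔQ_x = (1610 − 1949)/[(1949+1610)/2] = -339/1779.5 ≈ -0.1905.
%ΔP_y = (6.2 − 4.6)/[(4.6+6.2)/2] ≈ 0.2963.
E_xy = -0.1905/0.2963 ≈ -0.643.
E_xy < 0, so the goods are complements.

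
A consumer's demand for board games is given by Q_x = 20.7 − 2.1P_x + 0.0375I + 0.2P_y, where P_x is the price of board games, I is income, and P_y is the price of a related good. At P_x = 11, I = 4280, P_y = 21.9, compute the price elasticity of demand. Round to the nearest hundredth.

-0.14

First evaluate Q_x: 20.7 − 2.1(11) + 0.0375(4280) + 0.2(21.9) = 20.7 − 23.1 + 160.5 + 4.38 = 162.48.
∂Q_x/∂P_x = −2.1, so E_p = (−2.1)·(11/162.48) ≈ -0.14.
|E_p| < 1: demand is inelastic.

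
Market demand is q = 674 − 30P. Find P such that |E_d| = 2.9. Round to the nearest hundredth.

Set −bP/(a − bP) = −2.9 ⇒ bP = 2.9(a − bP) ⇒ bP(1+2.9) = 2.9·a.
P = 2.9·674/(30·3.9) ≈ 16.71.

16.71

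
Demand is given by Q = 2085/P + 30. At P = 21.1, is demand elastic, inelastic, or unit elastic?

At P = 21.1, Q = 128.8152.
dQ/dP = −2085/P² = −4.6832.
Point elasticity E = (dQ/dP)·(P/Q) = -4.6832 × 21.1/128.8152 ≈ -0.767.
|E| ≈ 0.767 < 1, so demand is inelastic.

inelastic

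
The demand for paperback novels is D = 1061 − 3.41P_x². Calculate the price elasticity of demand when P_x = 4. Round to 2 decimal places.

-0.11

At P_x = 4, D = 1006.44.
dD/dP_x = −2·3.41·P_x = −27.28.
Point elasticity E = (dD/dP_x)·(P_x/D) = -27.28 × 4/1006.44 ≈ -0.11.
|E| < 1, so demand is inelastic at this price.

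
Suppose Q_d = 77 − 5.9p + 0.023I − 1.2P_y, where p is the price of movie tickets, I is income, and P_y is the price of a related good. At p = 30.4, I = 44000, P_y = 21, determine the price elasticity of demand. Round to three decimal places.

First evaluate Q_d: 77 − 5.9(30.4) + 0.023(44000) − 1.2(21) = 77 − 179.36 + 1012 − 25.2 = 884.44.
∂Q_d/∂p = −5.9, so E_p = (−5.9)·(30.4/884.44) ≈ -0.203.
|E_p| < 1: demand is inelastic.

-0.203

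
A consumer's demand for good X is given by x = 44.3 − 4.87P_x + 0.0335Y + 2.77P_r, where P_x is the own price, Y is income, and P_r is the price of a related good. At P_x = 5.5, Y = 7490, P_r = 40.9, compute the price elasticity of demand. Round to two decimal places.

-0.07

x = 44.3 − 4.87(5.5) + 0.0335(7490) + 2.77(40.9) = 44.3 − 26.785 + 250.915 + 113.293 = 381.723.
∂x/∂P_x = −4.87, so E_p = (−4.87)·(5.5/381.723) ≈ -0.07.
|E_p| < 1: demand is inelastic.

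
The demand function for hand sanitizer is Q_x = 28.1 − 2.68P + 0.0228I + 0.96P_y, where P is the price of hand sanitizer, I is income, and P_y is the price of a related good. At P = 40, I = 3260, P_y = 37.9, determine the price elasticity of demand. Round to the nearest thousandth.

Q_x = 28.1 − 2.68(40) + 0.0228(3260) + 0.96(37.9) = 28.1 − 107.2 + 74.328 + 36.384 = 31.612.
∂Q_x/∂P = −2.68, so E_p = (−2.68)·(40/31.612) ≈ -3.391.
|E_p| > 1: demand is elastic.

-3.391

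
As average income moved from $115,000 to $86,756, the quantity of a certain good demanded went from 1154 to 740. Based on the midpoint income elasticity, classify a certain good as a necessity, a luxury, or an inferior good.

luxury

%ΔQ = (740 − 1154)/[(1154+740)/2] = -414/947 ≈ -0.4372.
%ΔI = (86,756 − 115,000)/[(115,000+86,756)/2] = -28244/100878 ≈ -0.2800.
E_I = %ΔQ/%ΔI ≈ 1.561.
E_I > 1: normal good (luxury).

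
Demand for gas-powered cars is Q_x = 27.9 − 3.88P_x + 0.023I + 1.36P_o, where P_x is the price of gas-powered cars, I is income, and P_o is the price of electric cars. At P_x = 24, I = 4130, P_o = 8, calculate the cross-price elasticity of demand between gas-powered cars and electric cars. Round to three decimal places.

0.268

Q_x = 27.9 − 3.88(24) + 0.023(4130) + 1.36(8) = 27.9 − 93.12 + 94.99 + 10.88 = 40.65.
∂Q_x/∂P_o = +1.36, so E_xy = 1.36·(8/40.65) ≈ 0.268.
E_xy > 0: the goods are substitutes.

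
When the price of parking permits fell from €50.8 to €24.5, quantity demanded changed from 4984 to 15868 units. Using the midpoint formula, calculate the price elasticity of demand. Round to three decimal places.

-1.494

%Δq = (15868 − 4984)/[(4984 + 15868)/2] = 10884/10426 ≈ 1.0439.
%Δp = (24.5 − 50.8)/[(50.8 + 24.5)/2] = -26.3/37.65 ≈ -0.6985.
Arc elasticity E = %Δq/%Δp ≈ 1.0439/-0.6985 ≈ -1.494.
|E| > 1: demand is elastic over this range.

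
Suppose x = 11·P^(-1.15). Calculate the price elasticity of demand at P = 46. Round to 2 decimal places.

For a Cobb–Douglas (constant-elasticity) form x = A·P^α·…, the elasticity with respect to P equals the exponent α at every point.
Here the exponent on P is -1.15, so the price elasticity of demand is -1.15.

-1.15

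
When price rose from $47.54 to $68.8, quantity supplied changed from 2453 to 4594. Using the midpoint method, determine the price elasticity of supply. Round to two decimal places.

%Δq = (4594 − 2453)/[(2453 + 4594)/2] = 2141/3523.5 ≈ 0.6076.
%Δp = (68.8 − 47.54)/[(47.54 + 68.8)/2] = 21.26/58.17 ≈ 0.3655.
Arc elasticity E = %Δq/%Δp ≈ 0.6076/0.3655 ≈ 1.66.
|E| > 1: supply is elastic over this range.

1.66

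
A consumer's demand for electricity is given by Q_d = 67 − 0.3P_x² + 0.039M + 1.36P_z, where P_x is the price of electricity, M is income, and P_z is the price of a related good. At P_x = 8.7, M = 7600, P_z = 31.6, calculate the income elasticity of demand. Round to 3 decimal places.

0.773

At the given point, Q_d = 67 − 0.3(8.7)² + 0.039(7600) + 1.36(31.6) = 67 − 22.707 + 296.4 + 42.976 = 383.669.
∂Q_d/∂M = +0.039, so E_I = 0.039·(7600/383.669) ≈ 0.773.
E_I ∈ (0,1): normal good (necessity).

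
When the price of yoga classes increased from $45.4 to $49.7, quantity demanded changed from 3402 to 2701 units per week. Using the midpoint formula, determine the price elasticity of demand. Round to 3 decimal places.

-2.540

%ΔQ = (2701 − 3402)/[(3402 + 2701)/2] = -701/3051.5 ≈ -0.2297.
%Δp = (49.7 − 45.4)/[(45.4 + 49.7)/2] = 4.3/47.55 ≈ 0.0904.
Arc elasticity E = %ΔQ/%Δp ≈ -0.2297/0.0904 ≈ -2.540.
|E| > 1: demand is elastic over this range.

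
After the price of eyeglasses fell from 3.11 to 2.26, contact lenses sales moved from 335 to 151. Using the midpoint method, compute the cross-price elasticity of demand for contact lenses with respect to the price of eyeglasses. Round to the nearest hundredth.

2.39

%ΔQ_x = (151 − 335)/[(335+151)/2] = -184/243 ≈ -0.7572.
%ΔP_y = (2.26 − 3.11)/[(3.11+2.26)/2] ≈ -0.3166.
E_xy = -0.7572/-0.3166 ≈ 2.39.
E_xy > 0, so contact lenses and eyeglasses are substitutes.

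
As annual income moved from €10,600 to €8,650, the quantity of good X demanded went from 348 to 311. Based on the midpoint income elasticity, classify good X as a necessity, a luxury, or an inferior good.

%ΔQ = (311 − 348)/[(348+311)/2] = -37/329.5 ≈ -0.1123.
%ΔY = (8,650 − 10,600)/[(10,600+8,650)/2] = -1950/9625 ≈ -0.2026.
E_I = %ΔQ/%ΔY ≈ 0.554.
E_I ∈ (0,1): normal good (necessity).

necessity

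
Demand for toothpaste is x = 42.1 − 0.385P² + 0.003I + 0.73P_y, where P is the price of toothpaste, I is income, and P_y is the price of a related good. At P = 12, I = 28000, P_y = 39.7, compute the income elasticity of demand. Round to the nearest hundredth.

At the given point, x = 42.1 − 0.385(12)² + 0.003(28000) + 0.73(39.7) = 42.1 − 55.44 + 84 + 28.981 = 99.641.
∂x/∂I = +0.003, so E_I = 0.003·(28000/99.641) ≈ 0.84.
E_I ∈ (0,1): normal good (necessity).

0.84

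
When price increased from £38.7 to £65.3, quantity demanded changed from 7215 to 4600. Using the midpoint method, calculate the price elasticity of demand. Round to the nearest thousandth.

-0.865

%Δq = (4600 − 7215)/[(7215 + 4600)/2] = -2615/5907.5 ≈ -0.4427.
%Δp = (65.3 − 38.7)/[(38.7 + 65.3)/2] = 26.6/52 ≈ 0.5115.
Arc elasticity E = %Δq/%Δp ≈ -0.4427/0.5115 ≈ -0.865.
|E| < 1: demand is inelastic over this range.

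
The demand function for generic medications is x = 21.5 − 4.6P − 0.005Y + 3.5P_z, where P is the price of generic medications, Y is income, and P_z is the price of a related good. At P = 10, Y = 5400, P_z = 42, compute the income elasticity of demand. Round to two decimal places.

Evaluating quantity at (P, Y, P_z) gives x = 21.5 − 4.6(10) − 0.005(5400) + 3.5(42) = 21.5 − 46 − 27 + 147 = 95.5.
∂x/∂Y = −0.005, so E_I = -0.005·(5400/95.5) ≈ -0.28.
E_I < 0: inferior good.

-0.28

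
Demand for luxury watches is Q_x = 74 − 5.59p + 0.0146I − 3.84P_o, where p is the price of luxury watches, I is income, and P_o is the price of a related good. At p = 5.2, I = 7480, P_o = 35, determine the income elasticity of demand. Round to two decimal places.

First evaluate Q_x: 74 − 5.59(5.2) + 0.0146(7480) − 3.84(35) = 74 − 29.068 + 109.208 − 134.4 = 19.74.
∂Q_x/∂I = +0.0146, so E_I = 0.0146·(7480/19.74) ≈ 5.53.
E_I > 1: normal good (luxury).

5.53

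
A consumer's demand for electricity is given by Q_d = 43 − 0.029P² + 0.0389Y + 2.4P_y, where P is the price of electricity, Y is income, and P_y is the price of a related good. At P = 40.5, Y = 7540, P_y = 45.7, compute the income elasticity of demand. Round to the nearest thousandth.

0.736

First evaluate Q_d: 43 − 0.029(40.5)² + 0.0389(7540) + 2.4(45.7) = 43 − 47.5673 + 293.306 + 109.68 = 398.4188.
∂Q_d/∂Y = +0.0389, so E_I = 0.0389·(7540/398.4188) ≈ 0.736.
E_I ∈ (0,1): normal good (necessity).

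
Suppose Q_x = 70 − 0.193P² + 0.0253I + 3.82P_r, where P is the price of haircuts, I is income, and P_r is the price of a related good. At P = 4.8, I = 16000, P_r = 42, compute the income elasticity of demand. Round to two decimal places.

First evaluate Q_x: 70 − 0.193(4.8)² + 0.0253(16000) + 3.82(42) = 70 − 4.4467 + 404.8 + 160.44 = 630.7933.
∂Q_x/∂I = +0.0253, so E_I = 0.0253·(16000/630.7933) ≈ 0.64.
E_I ∈ (0,1): normal good (necessity).

0.64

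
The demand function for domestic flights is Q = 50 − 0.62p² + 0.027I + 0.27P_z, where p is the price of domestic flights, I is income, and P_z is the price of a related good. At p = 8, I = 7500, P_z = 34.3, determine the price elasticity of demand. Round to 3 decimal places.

At the given point, Q = 50 − 0.62(8)² + 0.027(7500) + 0.27(34.3) = 50 − 39.68 + 202.5 + 9.261 = 222.081.
∂Q/∂p = −2·0.62·p = -9.92, so E_p = -9.92·(8/222.081) ≈ -0.357.
|E_p| < 1: demand is inelastic.

-0.357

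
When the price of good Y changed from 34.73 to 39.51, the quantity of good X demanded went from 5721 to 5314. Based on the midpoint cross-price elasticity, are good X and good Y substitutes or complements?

complements

%ΔQ_x = (5314 − 5721)/[(5721+5314)/2] = -407/5517.5 ≈ -0.0738.
%ΔP_y = (39.51 − 34.73)/[(34.73+39.51)/2] ≈ 0.1288.
E_xy = -0.0738/0.1288 ≈ -0.573.
E_xy < 0, so the goods are complements.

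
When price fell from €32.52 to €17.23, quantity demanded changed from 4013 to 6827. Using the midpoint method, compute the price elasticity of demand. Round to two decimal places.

-0.84

%Δq = (6827 − 4013)/[(4013 + 6827)/2] = 2814/5420 ≈ 0.5192.
%ΔP = (17.23 − 32.52)/[(32.52 + 17.23)/2] = -15.29/24.875 ≈ -0.6147.
Arc elasticity E = %Δq/%ΔP ≈ 0.5192/-0.6147 ≈ -0.84.
|E| < 1: demand is inelastic over this range.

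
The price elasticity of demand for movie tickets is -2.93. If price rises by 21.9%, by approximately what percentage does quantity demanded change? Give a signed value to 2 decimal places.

-64.17

%ΔQ ≈ E × %ΔP = (-2.93) × (21.9%) ≈ -64.17%.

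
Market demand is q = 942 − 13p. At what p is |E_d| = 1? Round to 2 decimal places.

36.23

For linear demand q = a − bp, E = −bp/(a − bp). |E| = 1 ⇒ bp = a − bp ⇒ p = a/(2b).
p = 942/(2·13) ≈ 36.23.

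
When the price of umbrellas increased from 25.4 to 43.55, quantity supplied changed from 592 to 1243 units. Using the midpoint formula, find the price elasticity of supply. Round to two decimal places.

%ΔQ = (1243 − 592)/[(592 + 1243)/2] = 651/917.5 ≈ 0.7095.
%Δp = (43.55 − 25.4)/[(25.4 + 43.55)/2] = 18.15/34.475 ≈ 0.5265.
Arc elasticity E = %ΔQ/%Δp ≈ 0.7095/0.5265 ≈ 1.35.
|E| > 1: supply is elastic over this range.

1.35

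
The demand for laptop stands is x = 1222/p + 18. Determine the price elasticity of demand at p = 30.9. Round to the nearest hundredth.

-0.69

At p = 30.9, x = 57.5469.
dx/dp = −1222/p² = −1.2798.
Point elasticity E = (dx/dp)·(p/x) = -1.2798 × 30.9/57.5469 ≈ -0.69.
|E| < 1, so demand is inelastic at this price.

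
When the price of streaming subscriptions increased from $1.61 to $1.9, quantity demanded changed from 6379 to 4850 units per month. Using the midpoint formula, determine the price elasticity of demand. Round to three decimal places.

%ΔQ = (4850 − 6379)/[(6379 + 4850)/2] = -1529/5614.5 ≈ -0.2723.
%Δp = (1.9 − 1.61)/[(1.61 + 1.9)/2] = 0.29/1.755 ≈ 0.1652.
Arc elasticity E = %ΔQ/%Δp ≈ -0.2723/0.1652 ≈ -1.648.
|E| > 1: demand is elastic over this range.

-1.648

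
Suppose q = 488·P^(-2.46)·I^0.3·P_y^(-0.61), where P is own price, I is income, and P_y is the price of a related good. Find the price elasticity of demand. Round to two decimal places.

-2.46

For a Cobb–Douglas (constant-elasticity) form q = A·P^α·…, the elasticity with respect to P equals the exponent α at every point.
Here the exponent on P is -2.46, so the price elasticity of demand is -2.46.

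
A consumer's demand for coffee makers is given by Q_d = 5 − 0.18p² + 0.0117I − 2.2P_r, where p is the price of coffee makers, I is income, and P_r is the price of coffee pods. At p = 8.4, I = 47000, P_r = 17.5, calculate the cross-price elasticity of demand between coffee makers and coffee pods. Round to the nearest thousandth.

-0.076

At the given point, Q_d = 5 − 0.18(8.4)² + 0.0117(47000) − 2.2(17.5) = 5 − 12.7008 + 549.9 − 38.5 = 503.6992.
∂Q_d/∂P_r = −2.2, so E_xy = -2.2·(17.5/503.6992) ≈ -0.076.
E_xy < 0: the goods are complements.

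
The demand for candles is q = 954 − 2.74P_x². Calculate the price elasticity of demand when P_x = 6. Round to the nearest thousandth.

-0.231

At P_x = 6, q = 855.36.
dq/dP_x = −2·2.74·P_x = −32.88.
Point elasticity E = (dq/dP_x)·(P_x/q) = -32.88 × 6/855.36 ≈ -0.231.
|E| < 1, so demand is inelastic at this price.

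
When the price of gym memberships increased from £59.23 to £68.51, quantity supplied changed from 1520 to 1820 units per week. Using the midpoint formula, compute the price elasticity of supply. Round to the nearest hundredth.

%ΔQ = (1820 − 1520)/[(1520 + 1820)/2] = 300/1670 ≈ 0.1796.
%ΔP = (68.51 − 59.23)/[(59.23 + 68.51)/2] = 9.28/63.87 ≈ 0.1453.
Arc elasticity E = %ΔQ/%ΔP ≈ 0.1796/0.1453 ≈ 1.24.
|E| > 1: supply is elastic over this range.

1.24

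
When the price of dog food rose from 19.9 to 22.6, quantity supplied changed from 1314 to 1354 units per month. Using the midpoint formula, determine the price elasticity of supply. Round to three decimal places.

%Δq = (1354 − 1314)/[(1314 + 1354)/2] = 40/1334 ≈ 0.0300.
%Δp = (22.6 − 19.9)/[(19.9 + 22.6)/2] = 2.7/21.25 ≈ 0.1271.
Arc elasticity E = %Δq/%Δp ≈ 0.0300/0.1271 ≈ 0.236.
|E| < 1: supply is inelastic over this range.

0.236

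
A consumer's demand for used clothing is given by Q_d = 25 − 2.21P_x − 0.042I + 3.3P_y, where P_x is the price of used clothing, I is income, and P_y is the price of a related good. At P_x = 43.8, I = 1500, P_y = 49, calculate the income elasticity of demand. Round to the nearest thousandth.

Evaluating quantity at (P_x, I, P_y) gives Q_d = 25 − 2.21(43.8) − 0.042(1500) + 3.3(49) = 25 − 96.798 − 63 + 161.7 = 26.902.
∂Q_d/∂I = −0.042, so E_I = -0.042·(1500/26.902) ≈ -2.342.
E_I < 0: inferior good.

-2.342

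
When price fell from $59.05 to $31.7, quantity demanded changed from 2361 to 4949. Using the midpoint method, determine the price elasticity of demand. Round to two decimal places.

-1.17

%Δq = (4949 − 2361)/[(2361 + 4949)/2] = 2588/3655 ≈ 0.7081.
%ΔP = (31.7 − 59.05)/[(59.05 + 31.7)/2] = -27.35/45.375 ≈ -0.6028.
Arc elasticity E = %Δq/%ΔP ≈ 0.7081/-0.6028 ≈ -1.17.
|E| > 1: demand is elastic over this range.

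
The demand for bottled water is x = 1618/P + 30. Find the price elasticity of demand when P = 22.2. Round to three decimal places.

At P = 22.2, x = 102.8829.
dx/dP = −1618/P² = −3.283.
Point elasticity E = (dx/dP)·(P/x) = -3.283 × 22.2/102.8829 ≈ -0.708.
|E| < 1, so demand is inelastic at this price.

-0.708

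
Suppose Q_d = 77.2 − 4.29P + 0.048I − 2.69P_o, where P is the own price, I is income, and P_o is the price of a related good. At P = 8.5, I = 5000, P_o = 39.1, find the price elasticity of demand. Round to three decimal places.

Evaluating quantity at (P, I, P_o) gives Q_d = 77.2 − 4.29(8.5) + 0.048(5000) − 2.69(39.1) = 77.2 − 36.465 + 240 − 105.179 = 175.556.
∂Q_d/∂P = −4.29, so E_p = (−4.29)·(8.5/175.556) ≈ -0.208.
|E_p| < 1: demand is inelastic.

-0.208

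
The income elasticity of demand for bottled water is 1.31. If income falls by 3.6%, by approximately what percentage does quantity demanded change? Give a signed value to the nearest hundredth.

-4.72

%ΔQ ≈ E × %ΔI = (1.31) × (-3.6%) ≈ -4.72%.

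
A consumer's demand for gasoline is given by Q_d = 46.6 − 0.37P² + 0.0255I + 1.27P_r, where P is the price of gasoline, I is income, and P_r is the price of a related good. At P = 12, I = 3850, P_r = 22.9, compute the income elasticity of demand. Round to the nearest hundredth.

0.81

At the given point, Q_d = 46.6 − 0.37(12)² + 0.0255(3850) + 1.27(22.9) = 46.6 − 53.28 + 98.175 + 29.083 = 120.578.
∂Q_d/∂I = +0.0255, so E_I = 0.0255·(3850/120.578) ≈ 0.81.
E_I ∈ (0,1): normal good (necessity).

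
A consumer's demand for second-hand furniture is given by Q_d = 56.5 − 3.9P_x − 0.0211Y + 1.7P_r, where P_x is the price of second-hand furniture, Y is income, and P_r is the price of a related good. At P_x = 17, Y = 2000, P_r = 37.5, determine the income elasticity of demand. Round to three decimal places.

At the given point, Q_d = 56.5 − 3.9(17) − 0.0211(2000) + 1.7(37.5) = 56.5 − 66.3 − 42.2 + 63.75 = 11.75.
∂Q_d/∂Y = −0.0211, so E_I = -0.0211·(2000/11.75) ≈ -3.591.
E_I < 0: inferior good.

-3.591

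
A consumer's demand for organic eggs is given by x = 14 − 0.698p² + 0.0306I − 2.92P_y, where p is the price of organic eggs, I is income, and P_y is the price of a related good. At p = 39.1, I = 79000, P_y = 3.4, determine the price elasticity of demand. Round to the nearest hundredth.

Substituting, x = 14 − 0.698(39.1)² + 0.0306(79000) − 2.92(3.4) = 14 − 1067.1094 + 2417.4 − 9.928 = 1354.3626.
∂x/∂p = −2·0.698·p = -54.5836, so E_p = -54.5836·(39.1/1354.3626) ≈ -1.58.
|E_p| > 1: demand is elastic.

-1.58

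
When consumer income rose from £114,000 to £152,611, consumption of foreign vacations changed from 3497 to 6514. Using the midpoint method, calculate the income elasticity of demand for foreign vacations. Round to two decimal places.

2.08

%ΔQ = (6514 − 3497)/[(3497+6514)/2] = 3017/5005.5 ≈ 0.6027.
%ΔY = (152,611 − 114,000)/[(114,000+152,611)/2] = 38611/133305.5 ≈ 0.2896.
E_I = %ΔQ/%ΔY ≈ 2.08.
E_I > 1: normal good (luxury).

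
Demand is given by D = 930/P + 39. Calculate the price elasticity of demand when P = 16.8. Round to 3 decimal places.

-0.587

At P = 16.8, D = 94.3571.
dD/dP = −930/P² = −3.2951.
Point elasticity E = (dD/dP)·(P/D) = -3.2951 × 16.8/94.3571 ≈ -0.587.
|E| < 1, so demand is inelastic at this price.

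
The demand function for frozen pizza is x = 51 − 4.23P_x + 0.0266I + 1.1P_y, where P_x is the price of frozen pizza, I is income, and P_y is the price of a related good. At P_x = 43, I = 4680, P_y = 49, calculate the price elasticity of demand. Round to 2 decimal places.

-3.83

Evaluating quantity at (P_x, I, P_y) gives x = 51 − 4.23(43) + 0.0266(4680) + 1.1(49) = 51 − 181.89 + 124.488 + 53.9 = 47.498.
∂x/∂P_x = −4.23, so E_p = (−4.23)·(43/47.498) ≈ -3.83.
|E_p| > 1: demand is elastic.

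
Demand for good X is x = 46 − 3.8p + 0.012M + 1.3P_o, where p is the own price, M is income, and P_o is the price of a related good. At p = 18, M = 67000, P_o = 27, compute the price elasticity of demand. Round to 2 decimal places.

-0.08

Evaluating quantity at (p, M, P_o) gives x = 46 − 3.8(18) + 0.012(67000) + 1.3(27) = 46 − 68.4 + 804 + 35.1 = 816.7.
∂x/∂p = −3.8, so E_p = (−3.8)·(18/816.7) ≈ -0.08.
|E_p| < 1: demand is inelastic.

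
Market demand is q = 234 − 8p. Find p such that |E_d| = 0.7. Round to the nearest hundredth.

12.04

Set −bp/(a − bp) = −0.7 ⇒ bp = 0.7(a − bp) ⇒ bp(1+0.7) = 0.7·a.
p = 0.7·234/(8·1.7) ≈ 12.04.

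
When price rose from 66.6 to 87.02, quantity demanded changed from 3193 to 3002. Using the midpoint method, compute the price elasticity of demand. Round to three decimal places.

-0.232

%Δq = (3002 − 3193)/[(3193 + 3002)/2] = -191/3097.5 ≈ -0.0617.
%Δp = (87.02 − 66.6)/[(66.6 + 87.02)/2] = 20.42/76.81 ≈ 0.2659.
Arc elasticity E = %Δq/%Δp ≈ -0.0617/0.2659 ≈ -0.232.
|E| < 1: demand is inelastic over this range.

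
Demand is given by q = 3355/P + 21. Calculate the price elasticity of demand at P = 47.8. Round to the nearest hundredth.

At P = 47.8, q = 91.1883.
dq/dP = −3355/P² = −1.4684.
Point elasticity E = (dq/dP)·(P/q) = -1.4684 × 47.8/91.1883 ≈ -0.77.
|E| < 1, so demand is inelastic at this price.

-0.77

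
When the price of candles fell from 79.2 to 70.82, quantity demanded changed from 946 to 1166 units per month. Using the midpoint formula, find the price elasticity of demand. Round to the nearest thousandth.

%Δq = (1166 − 946)/[(946 + 1166)/2] = 220/1056 ≈ 0.2083.
%ΔP = (70.82 − 79.2)/[(79.2 + 70.82)/2] = -8.38/75.01 ≈ -0.1117.
Arc elasticity E = %Δq/%ΔP ≈ 0.2083/-0.1117 ≈ -1.865.
|E| > 1: demand is elastic over this range.

-1.865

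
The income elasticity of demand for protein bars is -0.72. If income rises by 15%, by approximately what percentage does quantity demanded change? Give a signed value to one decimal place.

-10.8

%ΔQ ≈ E × %ΔI = (-0.72) × (15%) = -10.8%.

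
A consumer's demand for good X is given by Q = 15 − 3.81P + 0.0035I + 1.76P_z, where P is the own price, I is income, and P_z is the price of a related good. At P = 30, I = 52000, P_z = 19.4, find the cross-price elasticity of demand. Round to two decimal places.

0.29

Q = 15 − 3.81(30) + 0.0035(52000) + 1.76(19.4) = 15 − 114.3 + 182 + 34.144 = 116.844.
∂Q/∂P_z = +1.76, so E_xy = 1.76·(19.4/116.844) ≈ 0.29.
E_xy > 0: the goods are substitutes.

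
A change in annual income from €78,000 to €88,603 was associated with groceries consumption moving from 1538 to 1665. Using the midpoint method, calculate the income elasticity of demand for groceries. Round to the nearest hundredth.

0.62

%ΔQ = (1665 − 1538)/[(1538+1665)/2] = 127/1601.5 ≈ 0.0793.
%ΔY = (88,603 − 78,000)/[(78,000+88,603)/2] = 10603/83301.5 ≈ 0.1273.
E_I = %ΔQ/%ΔY ≈ 0.62.
E_I ∈ (0,1): normal good (necessity).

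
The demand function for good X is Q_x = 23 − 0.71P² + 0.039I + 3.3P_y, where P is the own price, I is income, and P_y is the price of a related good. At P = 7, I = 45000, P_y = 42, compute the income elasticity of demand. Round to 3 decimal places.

0.933

Q_x = 23 − 0.71(7)² + 0.039(45000) + 3.3(42) = 23 − 34.79 + 1755 + 138.6 = 1881.81.
∂Q_x/∂I = +0.039, so E_I = 0.039·(45000/1881.81) ≈ 0.933.
E_I ∈ (0,1): normal good (necessity).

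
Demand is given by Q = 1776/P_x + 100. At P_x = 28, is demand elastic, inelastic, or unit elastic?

inelastic

At P_x = 28, Q = 163.4286.
dQ/dP_x = −1776/P_x² = −2.2653.
Point elasticity E = (dQ/dP_x)·(P_x/Q) = -2.2653 × 28/163.4286 ≈ -0.388.
|E| ≈ 0.388 < 1, so demand is inelastic.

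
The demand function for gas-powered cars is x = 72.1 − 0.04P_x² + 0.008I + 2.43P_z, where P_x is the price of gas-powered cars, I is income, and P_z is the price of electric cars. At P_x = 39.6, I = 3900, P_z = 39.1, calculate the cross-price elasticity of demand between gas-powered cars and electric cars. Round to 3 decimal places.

x = 72.1 − 0.04(39.6)² + 0.008(3900) + 2.43(39.1) = 72.1 − 62.7264 + 31.2 + 95.013 = 135.5866.
∂x/∂P_z = +2.43, so E_xy = 2.43·(39.1/135.5866) ≈ 0.701.
E_xy > 0: the goods are substitutes.

0.701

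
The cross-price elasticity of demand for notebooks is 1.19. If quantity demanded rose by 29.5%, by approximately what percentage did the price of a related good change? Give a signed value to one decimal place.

%ΔQ ≈ E × %ΔP_y ⇒ %ΔP_y = %ΔQ / E = (29.5%)/(1.19) ≈ 24.8%.

24.8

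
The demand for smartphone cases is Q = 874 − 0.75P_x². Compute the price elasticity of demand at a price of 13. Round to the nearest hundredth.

At P_x = 13, Q = 747.25.
dQ/dP_x = −2·0.75·P_x = −19.5.
Point elasticity E = (dQ/dP_x)·(P_x/Q) = -19.5 × 13/747.25 ≈ -0.34.
|E| < 1, so demand is inelastic at this price.

-0.34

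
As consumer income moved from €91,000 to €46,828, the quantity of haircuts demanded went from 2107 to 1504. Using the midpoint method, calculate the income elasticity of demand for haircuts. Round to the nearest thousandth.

0.521

%ΔQ = (1504 − 2107)/[(2107+1504)/2] = -603/1805.5 ≈ -0.3340.
%ΔI = (46,828 − 91,000)/[(91,000+46,828)/2] = -44172/68914 ≈ -0.6410.
E_I = %ΔQ/%ΔI ≈ 0.521.
E_I ∈ (0,1): normal good (necessity).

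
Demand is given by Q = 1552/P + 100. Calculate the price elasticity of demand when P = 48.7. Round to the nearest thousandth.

At P = 48.7, Q = 131.8686.
dQ/dP = −1552/P² = −0.6544.
Point elasticity E = (dQ/dP)·(P/Q) = -0.6544 × 48.7/131.8686 ≈ -0.242.
|E| < 1, so demand is inelastic at this price.

-0.242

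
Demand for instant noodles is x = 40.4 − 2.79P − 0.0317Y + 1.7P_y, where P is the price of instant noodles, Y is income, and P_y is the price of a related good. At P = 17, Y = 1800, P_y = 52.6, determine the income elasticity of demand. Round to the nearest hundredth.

Evaluating quantity at (P, Y, P_y) gives x = 40.4 − 2.79(17) − 0.0317(1800) + 1.7(52.6) = 40.4 − 47.43 − 57.06 + 89.42 = 25.33.
∂x/∂Y = −0.0317, so E_I = -0.0317·(1800/25.33) ≈ -2.25.
E_I < 0: inferior good.

-2.25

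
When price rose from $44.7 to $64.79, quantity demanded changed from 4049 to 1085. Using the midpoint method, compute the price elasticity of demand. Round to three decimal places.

%Δq = (1085 − 4049)/[(4049 + 1085)/2] = -2964/2567 ≈ -1.1547.
%Δp = (64.79 − 44.7)/[(44.7 + 64.79)/2] = 20.09/54.745 ≈ 0.3670.
Arc elasticity E = %Δq/%Δp ≈ -1.1547/0.3670 ≈ -3.146.
|E| > 1: demand is elastic over this range.

-3.146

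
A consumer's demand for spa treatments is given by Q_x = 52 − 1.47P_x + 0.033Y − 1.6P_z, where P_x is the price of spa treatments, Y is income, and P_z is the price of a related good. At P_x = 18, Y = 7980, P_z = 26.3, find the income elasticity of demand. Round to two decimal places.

First evaluate Q_x: 52 − 1.47(18) + 0.033(7980) − 1.6(26.3) = 52 − 26.46 + 263.34 − 42.08 = 246.8.
∂Q_x/∂Y = +0.033, so E_I = 0.033·(7980/246.8) ≈ 1.07.
E_I > 1: normal good (luxury).

1.07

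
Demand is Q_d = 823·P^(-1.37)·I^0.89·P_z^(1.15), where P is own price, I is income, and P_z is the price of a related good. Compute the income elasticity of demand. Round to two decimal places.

0.89

For a Cobb–Douglas (constant-elasticity) form Q_d = A·I^α·…, the elasticity with respect to I equals the exponent α at every point.
Here the exponent on I is 0.89, so the income elasticity of demand is 0.89.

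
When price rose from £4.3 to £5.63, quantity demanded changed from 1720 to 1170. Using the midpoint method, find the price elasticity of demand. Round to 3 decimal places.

%ΔQ = (1170 − 1720)/[(1720 + 1170)/2] = -550/1445 ≈ -0.3806.
%Δp = (5.63 − 4.3)/[(4.3 + 5.63)/2] = 1.33/4.965 ≈ 0.2679.
Arc elasticity E = %ΔQ/%Δp ≈ -0.3806/0.2679 ≈ -1.421.
|E| > 1: demand is elastic over this range.

-1.421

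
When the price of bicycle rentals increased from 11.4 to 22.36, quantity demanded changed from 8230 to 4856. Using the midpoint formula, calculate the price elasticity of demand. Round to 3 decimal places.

%ΔQ = (4856 − 8230)/[(8230 + 4856)/2] = -3374/6543 ≈ -0.5157.
%Δp = (22.36 − 11.4)/[(11.4 + 22.36)/2] = 10.96/16.88 ≈ 0.6493.
Arc elasticity E = %ΔQ/%Δp ≈ -0.5157/0.6493 ≈ -0.794.
|E| < 1: demand is inelastic over this range.

-0.794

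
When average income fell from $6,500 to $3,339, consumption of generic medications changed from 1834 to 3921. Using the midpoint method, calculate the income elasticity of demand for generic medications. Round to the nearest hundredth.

-1.13

%ΔQ = (3921 − 1834)/[(1834+3921)/2] = 2087/2877.5 ≈ 0.7253.
%ΔM = (3,339 − 6,500)/[(6,500+3,339)/2] = -3161/4919.5 ≈ -0.6425.
E_I = %ΔQ/%ΔM ≈ -1.13.
E_I < 0: inferior good.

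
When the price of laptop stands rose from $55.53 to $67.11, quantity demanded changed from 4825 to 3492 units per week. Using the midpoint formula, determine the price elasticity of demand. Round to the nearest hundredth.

-1.70

%ΔQ = (3492 − 4825)/[(4825 + 3492)/2] = -1333/4158.5 ≈ -0.3205.
%Δp = (67.11 − 55.53)/[(55.53 + 67.11)/2] = 11.58/61.32 ≈ 0.1888.
Arc elasticity E = %ΔQ/%Δp ≈ -0.3205/0.1888 ≈ -1.70.
|E| > 1: demand is elastic over this range.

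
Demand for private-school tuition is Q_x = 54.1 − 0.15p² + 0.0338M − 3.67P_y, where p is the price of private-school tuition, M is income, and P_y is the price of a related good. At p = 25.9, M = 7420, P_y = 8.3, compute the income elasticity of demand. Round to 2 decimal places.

Substituting, Q_x = 54.1 − 0.15(25.9)² + 0.0338(7420) − 3.67(8.3) = 54.1 − 100.6215 + 250.796 − 30.461 = 173.8135.
∂Q_x/∂M = +0.0338, so E_I = 0.0338·(7420/173.8135) ≈ 1.44.
E_I > 1: normal good (luxury).

1.44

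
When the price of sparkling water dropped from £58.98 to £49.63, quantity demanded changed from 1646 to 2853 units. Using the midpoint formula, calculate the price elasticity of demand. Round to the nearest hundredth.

%ΔQ = (2853 − 1646)/[(1646 + 2853)/2] = 1207/2249.5 ≈ 0.5366.
%ΔP = (49.63 − 58.98)/[(58.98 + 49.63)/2] = -9.35/54.305 ≈ -0.1722.
Arc elasticity E = %ΔQ/%ΔP ≈ 0.5366/-0.1722 ≈ -3.12.
|E| > 1: demand is elastic over this range.

-3.12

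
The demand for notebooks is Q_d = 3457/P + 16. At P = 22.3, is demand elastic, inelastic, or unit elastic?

At P = 22.3, Q_d = 171.0224.
dQ_d/dP = −3457/P² = −6.9517.
Point elasticity E = (dQ_d/dP)·(P/Q_d) = -6.9517 × 22.3/171.0224 ≈ -0.906.
|E| ≈ 0.906 < 1, so demand is inelastic.

inelastic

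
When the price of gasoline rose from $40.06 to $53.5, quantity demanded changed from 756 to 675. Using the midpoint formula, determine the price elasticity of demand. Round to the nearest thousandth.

-0.394

%ΔQ = (675 − 756)/[(756 + 675)/2] = -81/715.5 ≈ -0.1132.
%Δp = (53.5 − 40.06)/[(40.06 + 53.5)/2] = 13.44/46.78 ≈ 0.2873.
Arc elasticity E = %ΔQ/%Δp ≈ -0.1132/0.2873 ≈ -0.394.
|E| < 1: demand is inelastic over this range.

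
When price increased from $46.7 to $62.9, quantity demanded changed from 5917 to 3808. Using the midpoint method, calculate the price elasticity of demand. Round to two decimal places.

-1.47

%ΔQ = (3808 − 5917)/[(5917 + 3808)/2] = -2109/4862.5 ≈ -0.4337.
%ΔP = (62.9 − 46.7)/[(46.7 + 62.9)/2] = 16.2/54.8 ≈ 0.2956.
Arc elasticity E = %ΔQ/%ΔP ≈ -0.4337/0.2956 ≈ -1.47.
|E| > 1: demand is elastic over this range.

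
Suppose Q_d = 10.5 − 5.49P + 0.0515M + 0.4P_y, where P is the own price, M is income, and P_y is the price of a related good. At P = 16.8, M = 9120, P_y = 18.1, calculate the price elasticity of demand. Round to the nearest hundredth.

-0.23

At the given point, Q_d = 10.5 − 5.49(16.8) + 0.0515(9120) + 0.4(18.1) = 10.5 − 92.232 + 469.68 + 7.24 = 395.188.
∂Q_d/∂P = −5.49, so E_p = (−5.49)·(16.8/395.188) ≈ -0.23.
|E_p| < 1: demand is inelastic.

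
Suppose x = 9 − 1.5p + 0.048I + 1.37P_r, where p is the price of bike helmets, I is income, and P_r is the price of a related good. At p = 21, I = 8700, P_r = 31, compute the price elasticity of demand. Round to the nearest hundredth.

x = 9 − 1.5(21) + 0.048(8700) + 1.37(31) = 9 − 31.5 + 417.6 + 42.47 = 437.57.
∂x/∂p = −1.5, so E_p = (−1.5)·(21/437.57) ≈ -0.07.
|E_p| < 1: demand is inelastic.

-0.07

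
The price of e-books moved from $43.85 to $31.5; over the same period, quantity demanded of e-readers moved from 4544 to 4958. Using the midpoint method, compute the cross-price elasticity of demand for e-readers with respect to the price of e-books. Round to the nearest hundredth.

-0.27

%ΔQ_x = (4958 − 4544)/[(4544+4958)/2] = 414/4751 ≈ 0.0871.
%ΔP_y = (31.5 − 43.85)/[(43.85+31.5)/2] ≈ -0.3278.
E_xy = 0.0871/-0.3278 ≈ -0.27.
E_xy < 0, so e-readers and e-books are complements.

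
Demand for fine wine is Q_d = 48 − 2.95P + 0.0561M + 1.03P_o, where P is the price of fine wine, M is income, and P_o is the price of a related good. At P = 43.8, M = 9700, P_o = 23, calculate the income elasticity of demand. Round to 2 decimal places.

Substituting, Q_d = 48 − 2.95(43.8) + 0.0561(9700) + 1.03(23) = 48 − 129.21 + 544.17 + 23.69 = 486.65.
∂Q_d/∂M = +0.0561, so E_I = 0.0561·(9700/486.65) ≈ 1.12.
E_I > 1: normal good (luxury).

1.12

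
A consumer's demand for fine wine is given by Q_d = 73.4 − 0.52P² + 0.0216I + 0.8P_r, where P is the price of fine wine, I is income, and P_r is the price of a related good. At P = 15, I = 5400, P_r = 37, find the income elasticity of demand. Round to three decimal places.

1.136

At the given point, Q_d = 73.4 − 0.52(15)² + 0.0216(5400) + 0.8(37) = 73.4 − 117 + 116.64 + 29.6 = 102.64.
∂Q_d/∂I = +0.0216, so E_I = 0.0216·(5400/102.64) ≈ 1.136.
E_I > 1: normal good (luxury).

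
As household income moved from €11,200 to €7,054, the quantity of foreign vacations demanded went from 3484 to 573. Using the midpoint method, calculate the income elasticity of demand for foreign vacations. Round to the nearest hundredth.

%ΔQ = (573 − 3484)/[(3484+573)/2] = -2911/2028.5 ≈ -1.4351.
%ΔY = (7,054 − 11,200)/[(11,200+7,054)/2] = -4146/9127 ≈ -0.4543.
E_I = %ΔQ/%ΔY ≈ 3.16.
E_I > 1: normal good (luxury).

3.16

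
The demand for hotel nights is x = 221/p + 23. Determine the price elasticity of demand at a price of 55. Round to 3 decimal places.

-0.149

At p = 55, x = 27.0182.
dx/dp = −221/p² = −0.0731.
Point elasticity E = (dx/dp)·(p/x) = -0.0731 × 55/27.0182 ≈ -0.149.
|E| < 1, so demand is inelastic at this price.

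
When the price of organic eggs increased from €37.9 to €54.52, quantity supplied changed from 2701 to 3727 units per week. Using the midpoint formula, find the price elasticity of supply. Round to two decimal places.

0.89

%ΔQ = (3727 − 2701)/[(2701 + 3727)/2] = 1026/3214 ≈ 0.3192.
%ΔP = (54.52 − 37.9)/[(37.9 + 54.52)/2] = 16.62/46.21 ≈ 0.3597.
Arc elasticity E = %ΔQ/%ΔP ≈ 0.3192/0.3597 ≈ 0.89.
|E| < 1: supply is inelastic over this range.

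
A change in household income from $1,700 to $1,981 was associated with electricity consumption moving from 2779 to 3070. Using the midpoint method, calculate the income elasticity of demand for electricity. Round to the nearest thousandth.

%ΔQ = (3070 − 2779)/[(2779+3070)/2] = 291/2924.5 ≈ 0.0995.
%ΔI = (1,981 − 1,700)/[(1,700+1,981)/2] = 281/1840.5 ≈ 0.1527.
E_I = %ΔQ/%ΔI ≈ 0.652.
E_I ∈ (0,1): normal good (necessity).

0.652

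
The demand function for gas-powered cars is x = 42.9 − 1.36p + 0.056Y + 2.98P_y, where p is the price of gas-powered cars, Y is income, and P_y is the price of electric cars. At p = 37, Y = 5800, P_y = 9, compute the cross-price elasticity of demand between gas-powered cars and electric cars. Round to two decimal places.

0.08

At the given point, x = 42.9 − 1.36(37) + 0.056(5800) + 2.98(9) = 42.9 − 50.32 + 324.8 + 26.82 = 344.2.
∂x/∂P_y = +2.98, so E_xy = 2.98·(9/344.2) ≈ 0.08.
E_xy > 0: the goods are substitutes.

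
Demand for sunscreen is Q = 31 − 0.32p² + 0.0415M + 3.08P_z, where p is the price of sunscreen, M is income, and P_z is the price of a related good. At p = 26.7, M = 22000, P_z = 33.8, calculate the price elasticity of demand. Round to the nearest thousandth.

-0.556

Q = 31 − 0.32(26.7)² + 0.0415(22000) + 3.08(33.8) = 31 − 228.1248 + 913 + 104.104 = 819.9792.
∂Q/∂p = −2·0.32·p = -17.088, so E_p = -17.088·(26.7/819.9792) ≈ -0.556.
|E_p| < 1: demand is inelastic.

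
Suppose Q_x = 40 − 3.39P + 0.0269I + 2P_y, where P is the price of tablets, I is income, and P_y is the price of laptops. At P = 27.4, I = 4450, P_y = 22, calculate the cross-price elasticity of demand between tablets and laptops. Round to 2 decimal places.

0.40

At the given point, Q_x = 40 − 3.39(27.4) + 0.0269(4450) + 2(22) = 40 − 92.886 + 119.705 + 44 = 110.819.
∂Q_x/∂P_y = +2, so E_xy = 2·(22/110.819) ≈ 0.40.
E_xy > 0: the goods are substitutes.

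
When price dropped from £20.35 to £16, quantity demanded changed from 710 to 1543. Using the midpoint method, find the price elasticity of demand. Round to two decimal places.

%Δq = (1543 − 710)/[(710 + 1543)/2] = 833/1126.5 ≈ 0.7395.
%ΔP = (16 − 20.35)/[(20.35 + 16)/2] = -4.35/18.175 ≈ -0.2393.
Arc elasticity E = %Δq/%ΔP ≈ 0.7395/-0.2393 ≈ -3.09.
|E| > 1: demand is elastic over this range.

-3.09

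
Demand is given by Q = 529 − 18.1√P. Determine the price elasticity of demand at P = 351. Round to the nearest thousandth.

At P = 351, Q = 189.8966.
dQ/dP = −18.1/(2√P) = −18.1/(2·18.735).
Point elasticity E = (dQ/dP)·(P/Q) = -0.4831 × 351/189.8966 ≈ -0.893.
|E| < 1, so demand is inelastic at this price.

-0.893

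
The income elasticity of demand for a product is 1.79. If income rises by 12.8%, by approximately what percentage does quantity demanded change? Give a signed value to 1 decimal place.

%ΔQ ≈ E × %ΔI = (1.79) × (12.8%) ≈ 22.9%.

22.9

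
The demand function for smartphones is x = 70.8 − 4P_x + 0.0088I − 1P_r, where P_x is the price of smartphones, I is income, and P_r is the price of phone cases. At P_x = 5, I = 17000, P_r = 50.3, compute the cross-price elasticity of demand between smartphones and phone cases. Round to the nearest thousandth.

First evaluate x: 70.8 − 4(5) + 0.0088(17000) − 1(50.3) = 70.8 − 20 + 149.6 − 50.3 = 150.1.
∂x/∂P_r = −1, so E_xy = -1·(50.3/150.1) ≈ -0.335.
E_xy < 0: the goods are complements.

-0.335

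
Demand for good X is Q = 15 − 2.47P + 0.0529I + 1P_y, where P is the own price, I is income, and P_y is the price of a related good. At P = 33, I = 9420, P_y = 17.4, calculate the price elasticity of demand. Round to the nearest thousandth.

-0.181

Evaluating quantity at (P, I, P_y) gives Q = 15 − 2.47(33) + 0.0529(9420) + 1(17.4) = 15 − 81.51 + 498.318 + 17.4 = 449.208.
∂Q/∂P = −2.47, so E_p = (−2.47)·(33/449.208) ≈ -0.181.
|E_p| < 1: demand is inelastic.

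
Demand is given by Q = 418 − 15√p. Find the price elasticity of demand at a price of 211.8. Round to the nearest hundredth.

At p = 211.8, Q = 199.6997.
dQ/dp = −15/(2√p) = −15/(2·14.5534).
Point elasticity E = (dQ/dp)·(p/Q) = -0.5153 × 211.8/199.6997 ≈ -0.55.
|E| < 1, so demand is inelastic at this price.

-0.55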